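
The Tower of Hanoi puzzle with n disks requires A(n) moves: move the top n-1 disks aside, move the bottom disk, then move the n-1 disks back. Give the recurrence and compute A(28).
Moving n disks = move the top n-1 disks aside (A(n-1) moves) + move the largest disk (1 move) + move the n-1 disks back on top (A(n-1) moves), so A(n) = 2A(n-1) + 1, with A(1) = 1 (a single disk takes one move).
First terms: 1, 3, 7, 15, 31, 63, … — each is one less than a power of 2. Indeed A(n) + 1 = 2(A(n-1) + 1) with A(1) + 1 = 2, so A(n) + 1 = 2ⁿ and A(n) = 2ⁿ - 1.
Hence A(28) = 2^28 - 1 = 268435456 - 1 = 268435455.

A(n) = 2A(n-1) + 1, A(1) = 1; A(28) = 268435455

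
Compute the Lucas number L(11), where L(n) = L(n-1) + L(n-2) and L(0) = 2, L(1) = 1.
Computing the sequence terms:
2, 1, 3, 4, 7, 11, 18, 29, 47, 76, 123, 199

199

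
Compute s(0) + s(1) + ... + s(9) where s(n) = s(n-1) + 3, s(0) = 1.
Computing the sequence terms: 1, 4, 7, 10, 13, 16, 19, 22, 25, 28
Adding these values together:

145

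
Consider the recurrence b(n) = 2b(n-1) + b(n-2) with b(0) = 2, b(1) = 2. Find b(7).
Computing the sequence terms:
2, 2, 6, 14, 34, 82, 198, 478

478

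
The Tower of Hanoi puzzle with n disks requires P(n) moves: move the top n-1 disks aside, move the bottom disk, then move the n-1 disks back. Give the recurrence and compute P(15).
Moving n disks = move the top n-1 disks aside (P(n-1) moves) + move the largest disk (1 move) + move the n-1 disks back on top (P(n-1) moves), so P(n) = 2P(n-1) + 1, with P(1) = 1 (a single disk takes one move).
First terms: 1, 3, 7, 15, 31, 63, … — each is one less than a power of 2. Indeed P(n) + 1 = 2(P(n-1) + 1) with P(1) + 1 = 2, so P(n) + 1 = 2ⁿ and P(n) = 2ⁿ - 1.
Hence P(15) = 2^15 - 1 = 32768 - 1 = 32767.

P(n) = 2P(n-1) + 1, P(1) = 1; P(15) = 32767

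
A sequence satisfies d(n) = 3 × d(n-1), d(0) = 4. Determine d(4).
Computing step by step:
d(0) = 4
d(1) = 3 × 4 = 12
d(2) = 3 × 12 = 36
d(3) = 3 × 36 = 108
d(4) = 3 × 108 = 324

324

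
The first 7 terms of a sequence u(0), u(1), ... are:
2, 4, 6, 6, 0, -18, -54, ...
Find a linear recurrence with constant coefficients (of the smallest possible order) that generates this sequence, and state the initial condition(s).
Look for the lowest-order linear relation among consecutive terms.
Observation: u(n) - 3·u(n-1) - (-3)·u(n-2) = 0 holds for the shown terms, and no order-1 relation u(n) = α·u(n-1) + β fits.
Check at n=3: 3·6 + (-3)·4 = 6. ✓

u(n) = 3u(n-1) - 3u(n-2), u(0) = 2, u(1) = 4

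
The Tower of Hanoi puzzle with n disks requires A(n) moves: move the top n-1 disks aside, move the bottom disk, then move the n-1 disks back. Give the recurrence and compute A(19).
Moving n disks = move the top n-1 disks aside (A(n-1) moves) + move the largest disk (1 move) + move the n-1 disks back on top (A(n-1) moves), so A(n) = 2A(n-1) + 1, with A(1) = 1 (a single disk takes one move).
First terms: 1, 3, 7, 15, 31, 63, … — each is one less than a power of 2. Indeed A(n) + 1 = 2(A(n-1) + 1) with A(1) + 1 = 2, so A(n) + 1 = 2ⁿ and A(n) = 2ⁿ - 1.
Hence A(19) = 2^19 - 1 = 524288 - 1 = 524287.

A(n) = 2A(n-1) + 1, A(1) = 1; A(19) = 524287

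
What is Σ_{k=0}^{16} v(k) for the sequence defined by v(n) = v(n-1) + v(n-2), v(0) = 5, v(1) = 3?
Computing the sequence terms: 5, 3, 8, 11, 19, 30, 49, 79, 128, 207, 335, 542, 877, 1419, 2296, 3715, 6011
Adding these values together:

15734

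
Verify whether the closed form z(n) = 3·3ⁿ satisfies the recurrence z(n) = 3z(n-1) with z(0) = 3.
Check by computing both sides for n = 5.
From the recurrence with z(0) = 3:
  z(0) = 3, z(1) = 9, z(2) = 27, z(3) = 81, z(4) = 243, z(5) = 729
  so the recurrence gives z(5) = 729.
From the proposed closed form z(n) = 3·3ⁿ:
  z(5) = 729.
Both sides give 729 at n = 5, and the initial condition(s) match, so the closed form is consistent.

Yes, the closed form is correct.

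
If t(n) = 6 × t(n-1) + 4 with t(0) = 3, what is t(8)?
Computing step by step:
t(0) = 3
t(1) = 6 × 3 + 4 = 22
t(2) = 6 × 22 + 4 = 136
t(3) = 6 × 136 + 4 = 820
t(4) = 6 × 820 + 4 = 4924
t(5) = 6 × 4924 + 4 = 29548
t(6) = 6 × 29548 + 4 = 177292
t(7) = 6 × 177292 + 4 = 1063756
t(8) = 6 × 1063756 + 4 = 6382540

6382540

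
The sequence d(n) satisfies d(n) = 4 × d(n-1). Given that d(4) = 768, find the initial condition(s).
In general d(n) = 4ⁿ · d(0). At n = 4: d(0) = d(4) / 4^4 = 768 / 256 = 3.

d(0) = 3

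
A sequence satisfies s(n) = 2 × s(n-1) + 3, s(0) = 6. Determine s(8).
Computing step by step:
s(0) = 6
s(1) = 2 × 6 + 3 = 15
s(2) = 2 × 15 + 3 = 33
s(3) = 2 × 33 + 3 = 69
s(4) = 2 × 69 + 3 = 141
s(5) = 2 × 141 + 3 = 285
s(6) = 2 × 285 + 3 = 573
s(7) = 2 × 573 + 3 = 1149
s(8) = 2 × 1149 + 3 = 2301

2301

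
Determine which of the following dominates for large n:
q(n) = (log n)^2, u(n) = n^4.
Comparing growth rates:
Growth-rate hierarchy: log n ≺ any polynomial ≺ any exponential cⁿ (c>1) ≺ n! ≺ nⁿ.
polynomial degree 4 dominates polylogarithmic (log n)^2 asymptotically.

u(n) grows faster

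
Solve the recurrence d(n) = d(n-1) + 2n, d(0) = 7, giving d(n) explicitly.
Recurrence: d(n) = d(n-1) + 2n, initial: d(0) = 7.
Telescoping: d(n) = d(0) + 2·Σᵢ₌₁ⁿ i = 7 + 2·n(n+1)/2.

d(n) = 2·n(n+1)/2 + 7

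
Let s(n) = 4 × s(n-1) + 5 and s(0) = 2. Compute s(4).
Computing step by step:
s(0) = 2
s(1) = 4 × 2 + 5 = 13
s(2) = 4 × 13 + 5 = 57
s(3) = 4 × 57 + 5 = 233
s(4) = 4 × 233 + 5 = 937

937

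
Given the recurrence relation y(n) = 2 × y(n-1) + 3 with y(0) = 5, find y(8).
Computing step by step:
y(0) = 5
y(1) = 2 × 5 + 3 = 13
y(2) = 2 × 13 + 3 = 29
y(3) = 2 × 29 + 3 = 61
y(4) = 2 × 61 + 3 = 125
y(5) = 2 × 125 + 3 = 253
y(6) = 2 × 253 + 3 = 509
y(7) = 2 × 509 + 3 = 1021
y(8) = 2 × 1021 + 3 = 2045

2045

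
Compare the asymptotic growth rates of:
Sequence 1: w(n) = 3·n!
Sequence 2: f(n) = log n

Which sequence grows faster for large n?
Comparing growth rates:
Growth-rate hierarchy: log n ≺ any polynomial ≺ any exponential cⁿ (c>1) ≺ n! ≺ nⁿ.
factorial dominates logarithmic asymptotically.

w(n) grows faster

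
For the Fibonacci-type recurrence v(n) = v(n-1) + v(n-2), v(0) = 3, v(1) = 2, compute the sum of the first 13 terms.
Computing the sequence terms: 3, 2, 5, 7, 12, 19, 31, 50, 81, 131, 212, 343, 555
Adding these values together:

1451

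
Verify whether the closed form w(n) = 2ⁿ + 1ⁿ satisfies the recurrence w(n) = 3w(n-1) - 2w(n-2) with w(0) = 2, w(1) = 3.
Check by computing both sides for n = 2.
From the recurrence with w(0) = 2, w(1) = 3:
  w(0) = 2, w(1) = 3, w(2) = 5
  so the recurrence gives w(2) = 5.
From the proposed closed form w(n) = 2ⁿ + 1ⁿ:
  w(2) = 5.
Both sides give 5 at n = 2, and the initial condition(s) match, so the closed form is consistent.

Yes, the closed form is correct.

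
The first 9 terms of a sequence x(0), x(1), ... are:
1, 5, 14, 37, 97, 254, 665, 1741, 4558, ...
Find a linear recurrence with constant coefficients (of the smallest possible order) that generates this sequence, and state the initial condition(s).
Look for the lowest-order linear relation among consecutive terms.
Observation: x(n) - 3·x(n-1) - (-1)·x(n-2) = 0 holds for the shown terms, and no order-1 relation x(n) = α·x(n-1) + β fits.
Check at n=3: 3·14 + (-1)·5 = 37. ✓

x(n) = 3x(n-1) - x(n-2), x(0) = 1, x(1) = 5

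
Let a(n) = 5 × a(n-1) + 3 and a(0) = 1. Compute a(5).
Computing step by step:
a(0) = 1
a(1) = 5 × 1 + 3 = 8
a(2) = 5 × 8 + 3 = 43
a(3) = 5 × 43 + 3 = 218
a(4) = 5 × 218 + 3 = 1093
a(5) = 5 × 1093 + 3 = 5468

5468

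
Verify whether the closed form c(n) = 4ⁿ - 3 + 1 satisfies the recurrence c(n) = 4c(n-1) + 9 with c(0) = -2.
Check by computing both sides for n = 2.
From the recurrence with c(0) = -2:
  c(0) = -2, c(1) = 1, c(2) = 13
  so the recurrence gives c(2) = 13.
From the proposed closed form c(n) = 4ⁿ - 3 + 1:
  c(2) = 14.
The recurrence gives 13 but the closed form gives 14, so the closed form does not satisfy the recurrence.

No, the closed form is incorrect.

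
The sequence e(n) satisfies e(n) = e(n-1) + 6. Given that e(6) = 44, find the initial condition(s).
e(6) = e(0) + 6·6, so e(0) = 44 - 36 = 8.

e(0) = 8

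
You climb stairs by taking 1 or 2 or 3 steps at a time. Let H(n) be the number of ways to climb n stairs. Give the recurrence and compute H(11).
Condition on the size of the last step (1 to 3): before it there were n-1, …, n-3 stairs climbed, and these cases are disjoint, so H(n) = H(n-1) + H(n-2) + H(n-3) (order-3 linear recurrence).
Initial conditions by direct count (compositions of i into parts ≤ 3): H(1) = 1; H(2) = 2; H(3) = 4.
Iterating the recurrence: H(4) = 7, H(5) = 13, H(6) = 24, H(7) = 44, H(8) = 81, H(9) = 149, H(10) = 274, H(11) = 504.

H(n) = H(n-1) + H(n-2) + H(n-3), H(1) = 1, H(2) = 2, H(3) = 4; H(11) = 504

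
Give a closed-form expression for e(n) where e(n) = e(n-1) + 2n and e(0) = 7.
Recurrence: e(n) = e(n-1) + 2n, initial: e(0) = 7.
Telescoping: e(n) = e(0) + 2·Σᵢ₌₁ⁿ i = 7 + 2·n(n+1)/2.

e(n) = 2·n(n+1)/2 + 7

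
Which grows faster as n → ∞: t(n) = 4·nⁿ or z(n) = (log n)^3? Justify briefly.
Comparing growth rates:
Growth-rate hierarchy: log n ≺ any polynomial ≺ any exponential cⁿ (c>1) ≺ n! ≺ nⁿ.
super-exponential nⁿ dominates polylogarithmic (log n)^3 asymptotically.

t(n) grows faster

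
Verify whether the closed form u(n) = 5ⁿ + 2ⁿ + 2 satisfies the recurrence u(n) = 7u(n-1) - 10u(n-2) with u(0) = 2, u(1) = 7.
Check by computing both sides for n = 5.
From the recurrence with u(0) = 2, u(1) = 7:
  u(0) = 2, u(1) = 7, u(2) = 29, u(3) = 133, u(4) = 641, u(5) = 3157
  so the recurrence gives u(5) = 3157.
From the proposed closed form u(n) = 5ⁿ + 2ⁿ + 2:
  u(5) = 3159.
The recurrence gives 3157 but the closed form gives 3159, so the closed form does not satisfy the recurrence.

No, the closed form is incorrect.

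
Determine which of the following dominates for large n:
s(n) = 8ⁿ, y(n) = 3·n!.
Comparing growth rates:
Growth-rate hierarchy: log n ≺ any polynomial ≺ any exponential cⁿ (c>1) ≺ n! ≺ nⁿ.
factorial dominates exponential base 8 asymptotically.

y(n) grows faster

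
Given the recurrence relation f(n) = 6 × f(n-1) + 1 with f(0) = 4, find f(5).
Computing step by step:
f(0) = 4
f(1) = 6 × 4 + 1 = 25
f(2) = 6 × 25 + 1 = 151
f(3) = 6 × 151 + 1 = 907
f(4) = 6 × 907 + 1 = 5443
f(5) = 6 × 5443 + 1 = 32659

32659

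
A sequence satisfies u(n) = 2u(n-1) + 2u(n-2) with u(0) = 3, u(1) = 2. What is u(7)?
Computing the sequence terms:
3, 2, 10, 24, 68, 184, 504, 1376

1376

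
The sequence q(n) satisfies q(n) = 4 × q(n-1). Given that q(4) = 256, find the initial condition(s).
In general q(n) = 4ⁿ · q(0). At n = 4: q(0) = q(4) / 4^4 = 256 / 256 = 1.

q(0) = 1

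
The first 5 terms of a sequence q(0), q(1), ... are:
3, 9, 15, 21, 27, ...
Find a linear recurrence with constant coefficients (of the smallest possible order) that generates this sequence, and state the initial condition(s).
Look for the lowest-order linear relation among consecutive terms.
Observation: consecutive differences are constant (= 6).
Check at n=2: 1·9 + 6 = 15. ✓

q(n) = q(n-1) + 6, q(0) = 3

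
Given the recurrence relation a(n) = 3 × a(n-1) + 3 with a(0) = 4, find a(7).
Computing step by step:
a(0) = 4
a(1) = 3 × 4 + 3 = 15
a(2) = 3 × 15 + 3 = 48
a(3) = 3 × 48 + 3 = 147
a(4) = 3 × 147 + 3 = 444
a(5) = 3 × 444 + 3 = 1335
a(6) = 3 × 1335 + 3 = 4008
a(7) = 3 × 4008 + 3 = 12027

12027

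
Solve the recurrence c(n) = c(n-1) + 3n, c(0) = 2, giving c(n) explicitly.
Recurrence: c(n) = c(n-1) + 3n, initial: c(0) = 2.
Telescoping: c(n) = c(0) + 3·Σᵢ₌₁ⁿ i = 2 + 3·n(n+1)/2.

c(n) = 3·n(n+1)/2 + 2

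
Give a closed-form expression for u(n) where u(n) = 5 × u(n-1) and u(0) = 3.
Recurrence: u(n) = 5 × u(n-1), initial: u(0) = 3.
Each term is 5 times the previous, so this is geometric with ratio 5. After n steps: u(n) = u(0)·5ⁿ = 3·5ⁿ.

u(n) = 3·5ⁿ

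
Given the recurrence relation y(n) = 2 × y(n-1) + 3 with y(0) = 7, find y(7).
Computing step by step:
y(0) = 7
y(1) = 2 × 7 + 3 = 17
y(2) = 2 × 17 + 3 = 37
y(3) = 2 × 37 + 3 = 77
y(4) = 2 × 77 + 3 = 157
y(5) = 2 × 157 + 3 = 317
y(6) = 2 × 317 + 3 = 637
y(7) = 2 × 637 + 3 = 1277

1277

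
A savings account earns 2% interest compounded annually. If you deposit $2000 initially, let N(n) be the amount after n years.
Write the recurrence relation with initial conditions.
Each year the balance grows by 2%, i.e. is multiplied by 1 + 2/100 = 1.02, so N(n) = 1.02 × N(n-1). The initial deposit gives N(0) = 2000.
Unrolling gives the closed form N(n) = 2000 × (1.02)ⁿ.

N(n) = 1.02 × N(n-1), N(0) = 2000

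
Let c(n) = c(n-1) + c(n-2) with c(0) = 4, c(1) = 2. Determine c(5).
Computing the sequence terms:
4, 2, 6, 8, 14, 22

22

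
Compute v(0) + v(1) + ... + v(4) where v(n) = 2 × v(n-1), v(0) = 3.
Computing the sequence terms: 3, 6, 12, 24, 48
Adding these values together:

93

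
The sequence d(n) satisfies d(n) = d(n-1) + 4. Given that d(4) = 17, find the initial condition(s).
d(4) = d(0) + 4·4, so d(0) = 17 - 16 = 1.

d(0) = 1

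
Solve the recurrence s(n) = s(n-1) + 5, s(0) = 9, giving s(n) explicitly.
Recurrence: s(n) = s(n-1) + 5, initial: s(0) = 9.
Each step adds 5, so s(n) = s(0) + 5n = 5n + 9.

s(n) = 5n + 9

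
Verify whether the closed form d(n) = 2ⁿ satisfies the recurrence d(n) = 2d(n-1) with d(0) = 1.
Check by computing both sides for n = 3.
From the recurrence with d(0) = 1:
  d(0) = 1, d(1) = 2, d(2) = 4, d(3) = 8
  so the recurrence gives d(3) = 8.
From the proposed closed form d(n) = 2ⁿ:
  d(3) = 8.
Both sides give 8 at n = 3, and the initial condition(s) match, so the closed form is consistent.

Yes, the closed form is correct.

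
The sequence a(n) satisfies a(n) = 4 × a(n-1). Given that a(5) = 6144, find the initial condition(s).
In general a(n) = 4ⁿ · a(0). At n = 5: a(0) = a(5) / 4^5 = 6144 / 1024 = 6.

a(0) = 6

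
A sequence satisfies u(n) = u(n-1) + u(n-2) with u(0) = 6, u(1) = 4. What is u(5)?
Computing the sequence terms:
6, 4, 10, 14, 24, 38

38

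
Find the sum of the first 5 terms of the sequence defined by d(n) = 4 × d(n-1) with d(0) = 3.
Computing the sequence terms: 3, 12, 48, 192, 768
Adding these values together:

1023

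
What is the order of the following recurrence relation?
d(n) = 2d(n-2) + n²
The order is the largest lag k for which d(n-k) appears. Here the deepest term is d(n-2) (the n² term is non-homogeneous and does not affect the order), so the order is 2.

Order 2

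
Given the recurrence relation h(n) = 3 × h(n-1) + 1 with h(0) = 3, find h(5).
Computing step by step:
h(0) = 3
h(1) = 3 × 3 + 1 = 10
h(2) = 3 × 10 + 1 = 31
h(3) = 3 × 31 + 1 = 94
h(4) = 3 × 94 + 1 = 283
h(5) = 3 × 283 + 1 = 850

850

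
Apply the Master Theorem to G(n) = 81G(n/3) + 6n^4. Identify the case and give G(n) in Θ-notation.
Master Theorem template: G(n) = a·G(n/b) + f(n).
Here: a=81, b=3, f(n)=6n^4
Compute log_b(a) = log_3(81) = 4.
f(n) = 6n^4 = Θ(n^4). Case 2: G(n) = Θ(n^4 log n).

Case 2: G(n) = Θ(n^4 log n)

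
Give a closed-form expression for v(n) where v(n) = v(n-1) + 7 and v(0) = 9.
Recurrence: v(n) = v(n-1) + 7, initial: v(0) = 9.
Each step adds 7, so v(n) = v(0) + 7n = 7n + 9.

v(n) = 7n + 9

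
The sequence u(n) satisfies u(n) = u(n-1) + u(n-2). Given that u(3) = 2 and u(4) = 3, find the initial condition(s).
Work backwards using u(k) = u(k+2) - u(k+1):
u(2) = u(4) - u(3) = 3 - 2 = 1
u(1) = u(3) - u(2) = 2 - 1 = 1
u(0) = u(2) - u(1) = 1 - 1 = 0

u(0) = 0, u(1) = 1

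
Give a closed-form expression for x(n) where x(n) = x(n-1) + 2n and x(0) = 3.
Recurrence: x(n) = x(n-1) + 2n, initial: x(0) = 3.
Telescoping: x(n) = x(0) + 2·Σᵢ₌₁ⁿ i = 3 + 2·n(n+1)/2.

x(n) = 2·n(n+1)/2 + 3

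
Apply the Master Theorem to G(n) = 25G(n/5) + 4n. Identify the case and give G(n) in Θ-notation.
Master Theorem template: G(n) = a·G(n/b) + f(n).
Here: a=25, b=5, f(n)=4n
Compute log_b(a) = log_5(25) = 2.
f(n) = 4n = O(n^(2-ε)) with ε = 1. Case 1: G(n) = Θ(n^log_b(a)) = Θ(n^2).

Case 1: G(n) = Θ(n^2)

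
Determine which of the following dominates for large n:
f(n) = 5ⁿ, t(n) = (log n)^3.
Comparing growth rates:
Growth-rate hierarchy: log n ≺ any polynomial ≺ any exponential cⁿ (c>1) ≺ n! ≺ nⁿ.
exponential base 5 dominates polylogarithmic (log n)^3 asymptotically.

f(n) grows faster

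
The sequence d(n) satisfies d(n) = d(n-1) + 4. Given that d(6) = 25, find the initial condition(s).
d(6) = d(0) + 6·4, so d(0) = 25 - 24 = 1.

d(0) = 1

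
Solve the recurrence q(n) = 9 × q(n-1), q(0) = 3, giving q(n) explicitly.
Recurrence: q(n) = 9 × q(n-1), initial: q(0) = 3.
Each term is 9 times the previous, so this is geometric with ratio 9. After n steps: q(n) = q(0)·9ⁿ = 3·9ⁿ.

q(n) = 3·9ⁿ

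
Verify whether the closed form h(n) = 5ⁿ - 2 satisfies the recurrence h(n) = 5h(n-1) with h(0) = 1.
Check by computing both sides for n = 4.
From the recurrence with h(0) = 1:
  h(0) = 1, h(1) = 5, h(2) = 25, h(3) = 125, h(4) = 625
  so the recurrence gives h(4) = 625.
From the proposed closed form h(n) = 5ⁿ - 2:
  h(4) = 623.
The recurrence gives 625 but the closed form gives 623, so the closed form does not satisfy the recurrence.

No, the closed form is incorrect.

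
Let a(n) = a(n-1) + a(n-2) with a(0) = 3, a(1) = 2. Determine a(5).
Computing the sequence terms:
3, 2, 5, 7, 12, 19

19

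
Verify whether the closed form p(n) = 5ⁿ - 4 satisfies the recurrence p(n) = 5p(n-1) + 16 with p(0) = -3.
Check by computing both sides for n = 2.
From the recurrence with p(0) = -3:
  p(0) = -3, p(1) = 1, p(2) = 21
  so the recurrence gives p(2) = 21.
From the proposed closed form p(n) = 5ⁿ - 4:
  p(2) = 21.
Both sides give 21 at n = 2, and the initial condition(s) match, so the closed form is consistent.

Yes, the closed form is correct.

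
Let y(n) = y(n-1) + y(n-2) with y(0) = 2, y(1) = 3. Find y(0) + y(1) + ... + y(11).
Computing the sequence terms: 2, 3, 5, 8, 13, 21, 34, 55, 89, 144, 233, 377
Adding these values together:

984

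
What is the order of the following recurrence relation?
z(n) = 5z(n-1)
The order is the largest lag k for which z(n-k) appears. Here the deepest term is z(n-1), so the order is 1.

Order 1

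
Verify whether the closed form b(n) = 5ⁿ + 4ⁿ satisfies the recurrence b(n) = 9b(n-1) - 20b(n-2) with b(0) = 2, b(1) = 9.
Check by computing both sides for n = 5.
From the recurrence with b(0) = 2, b(1) = 9:
  b(0) = 2, b(1) = 9, b(2) = 41, b(3) = 189, b(4) = 881, b(5) = 4149
  so the recurrence gives b(5) = 4149.
From the proposed closed form b(n) = 5ⁿ + 4ⁿ:
  b(5) = 4149.
Both sides give 4149 at n = 5, and the initial condition(s) match, so the closed form is consistent.

Yes, the closed form is correct.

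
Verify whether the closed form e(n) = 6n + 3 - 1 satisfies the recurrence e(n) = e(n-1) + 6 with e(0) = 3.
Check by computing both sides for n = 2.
From the recurrence with e(0) = 3:
  e(0) = 3, e(1) = 9, e(2) = 15
  so the recurrence gives e(2) = 15.
From the proposed closed form e(n) = 6n + 3 - 1:
  e(2) = 14.
The recurrence gives 15 but the closed form gives 14, so the closed form does not satisfy the recurrence.

No, the closed form is incorrect.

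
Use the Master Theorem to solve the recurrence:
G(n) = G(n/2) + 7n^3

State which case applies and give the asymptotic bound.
Master Theorem template: G(n) = a·G(n/b) + f(n).
Here: a=1, b=2, f(n)=7n^3
Compute log_b(a) = log_2(1) = 0.
f(n) = 7n^3 = Ω(n^(0+ε)) with ε = 3, and the regularity condition holds (a·f(n/b) = (a/b^3)·f(n) with a/b^3 = 2^-3 < 1). Case 3: G(n) = Θ(f(n)) = Θ(n^3).

Case 3: G(n) = Θ(n^3)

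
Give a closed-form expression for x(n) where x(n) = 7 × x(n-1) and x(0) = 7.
Recurrence: x(n) = 7 × x(n-1), initial: x(0) = 7.
Each term is 7 times the previous, so this is geometric with ratio 7. After n steps: x(n) = x(0)·7ⁿ = 7·7ⁿ.

x(n) = 7·7ⁿ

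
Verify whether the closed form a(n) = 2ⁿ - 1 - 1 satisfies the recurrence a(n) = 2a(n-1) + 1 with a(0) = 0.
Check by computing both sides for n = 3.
From the recurrence with a(0) = 0:
  a(0) = 0, a(1) = 1, a(2) = 3, a(3) = 7
  so the recurrence gives a(3) = 7.
From the proposed closed form a(n) = 2ⁿ - 1 - 1:
  a(3) = 6.
The recurrence gives 7 but the closed form gives 6, so the closed form does not satisfy the recurrence.

No, the closed form is incorrect.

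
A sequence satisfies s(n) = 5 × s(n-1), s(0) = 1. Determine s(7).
Computing step by step:
s(0) = 1
s(1) = 5 × 1 = 5
s(2) = 5 × 5 = 25
s(3) = 5 × 25 = 125
s(4) = 5 × 125 = 625
s(5) = 5 × 625 = 3125
s(6) = 5 × 3125 = 15625
s(7) = 5 × 15625 = 78125

78125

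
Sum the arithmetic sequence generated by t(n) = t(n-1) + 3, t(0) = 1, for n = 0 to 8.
Computing the sequence terms: 1, 4, 7, 10, 13, 16, 19, 22, 25
Adding these values together:

117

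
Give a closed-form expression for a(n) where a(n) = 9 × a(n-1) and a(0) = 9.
Recurrence: a(n) = 9 × a(n-1), initial: a(0) = 9.
Each term is 9 times the previous, so this is geometric with ratio 9. After n steps: a(n) = a(0)·9ⁿ = 9·9ⁿ.

a(n) = 9·9ⁿ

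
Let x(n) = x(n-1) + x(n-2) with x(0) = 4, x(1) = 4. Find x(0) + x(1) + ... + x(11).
Computing the sequence terms: 4, 4, 8, 12, 20, 32, 52, 84, 136, 220, 356, 576
Adding these values together:

1504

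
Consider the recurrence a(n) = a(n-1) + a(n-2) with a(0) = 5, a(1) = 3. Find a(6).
Computing the sequence terms:
5, 3, 8, 11, 19, 30, 49

49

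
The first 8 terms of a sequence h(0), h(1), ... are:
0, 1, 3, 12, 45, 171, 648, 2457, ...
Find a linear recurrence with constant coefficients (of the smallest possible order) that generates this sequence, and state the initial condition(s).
Look for the lowest-order linear relation among consecutive terms.
Observation: h(n) - 3·h(n-1) - (3)·h(n-2) = 0 holds for the shown terms, and no order-1 relation h(n) = α·h(n-1) + β fits.
Check at n=3: 3·3 + (3)·1 = 12. ✓

h(n) = 3h(n-1) + 3h(n-2), h(0) = 0, h(1) = 1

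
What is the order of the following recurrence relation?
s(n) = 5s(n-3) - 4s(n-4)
The order is the largest lag k for which s(n-k) appears. Here the deepest term is s(n-4), so the order is 4.

Order 4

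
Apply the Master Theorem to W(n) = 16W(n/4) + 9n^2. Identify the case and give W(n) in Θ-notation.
Master Theorem template: W(n) = a·W(n/b) + f(n).
Here: a=16, b=4, f(n)=9n^2
Compute log_b(a) = log_4(16) = 2.
f(n) = 9n^2 = Θ(n^2). Case 2: W(n) = Θ(n^2 log n).

Case 2: W(n) = Θ(n^2 log n)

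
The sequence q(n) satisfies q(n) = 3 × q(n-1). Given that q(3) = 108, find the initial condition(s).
In general q(n) = 3ⁿ · q(0). At n = 3: q(0) = q(3) / 3^3 = 108 / 27 = 4.

q(0) = 4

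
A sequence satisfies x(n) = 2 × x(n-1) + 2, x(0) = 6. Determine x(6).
Computing step by step:
x(0) = 6
x(1) = 2 × 6 + 2 = 14
x(2) = 2 × 14 + 2 = 30
x(3) = 2 × 30 + 2 = 62
x(4) = 2 × 62 + 2 = 126
x(5) = 2 × 126 + 2 = 254
x(6) = 2 × 254 + 2 = 510

510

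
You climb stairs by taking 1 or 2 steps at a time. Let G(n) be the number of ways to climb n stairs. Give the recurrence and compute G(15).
Condition on the size of the last step (1 to 2): before it there were n-1, …, n-2 stairs climbed, and these cases are disjoint, so G(n) = G(n-1) + G(n-2) (Fibonacci-type sequence).
Initial conditions by direct count (compositions of i into parts ≤ 2): G(1) = 1; G(2) = 2.
Iterating the recurrence: G(3) = 3, G(4) = 5, G(5) = 8, G(6) = 13, G(7) = 21, G(8) = 34, G(9) = 55, G(10) = 89, G(11) = 144, G(12) = 233, G(13) = 377, G(14) = 610, G(15) = 987.

G(n) = G(n-1) + G(n-2), G(1) = 1, G(2) = 2; G(15) = 987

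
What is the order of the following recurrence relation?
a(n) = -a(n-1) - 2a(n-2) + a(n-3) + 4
The order is the largest lag k for which a(n-k) appears. Here the deepest term is a(n-3) (the 4 term is non-homogeneous and does not affect the order), so the order is 3.

Order 3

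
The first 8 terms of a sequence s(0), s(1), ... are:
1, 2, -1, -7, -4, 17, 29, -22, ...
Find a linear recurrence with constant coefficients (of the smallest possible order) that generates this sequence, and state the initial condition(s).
Look for the lowest-order linear relation among consecutive terms.
Observation: s(n) - 1·s(n-1) - (-3)·s(n-2) = 0 holds for the shown terms, and no order-1 relation s(n) = α·s(n-1) + β fits.
Check at n=3: 1·-1 + (-3)·2 = -7. ✓

s(n) = s(n-1) - 3s(n-2), s(0) = 1, s(1) = 2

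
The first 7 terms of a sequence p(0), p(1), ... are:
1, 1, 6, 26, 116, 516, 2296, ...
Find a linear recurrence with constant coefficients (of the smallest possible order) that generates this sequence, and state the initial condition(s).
Look for the lowest-order linear relation among consecutive terms.
Observation: p(n) - 4·p(n-1) - (2)·p(n-2) = 0 holds for the shown terms, and no order-1 relation p(n) = α·p(n-1) + β fits.
Check at n=3: 4·6 + (2)·1 = 26. ✓

p(n) = 4p(n-1) + 2p(n-2), p(0) = 1, p(1) = 1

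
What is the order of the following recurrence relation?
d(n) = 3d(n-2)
The order is the largest lag k for which d(n-k) appears. Here the deepest term is d(n-2), so the order is 2.

Order 2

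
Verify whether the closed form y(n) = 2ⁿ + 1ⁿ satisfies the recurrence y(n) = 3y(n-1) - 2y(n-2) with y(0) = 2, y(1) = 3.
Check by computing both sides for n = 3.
From the recurrence with y(0) = 2, y(1) = 3:
  y(0) = 2, y(1) = 3, y(2) = 5, y(3) = 9
  so the recurrence gives y(3) = 9.
From the proposed closed form y(n) = 2ⁿ + 1ⁿ:
  y(3) = 9.
Both sides give 9 at n = 3, and the initial condition(s) match, so the closed form is consistent.

Yes, the closed form is correct.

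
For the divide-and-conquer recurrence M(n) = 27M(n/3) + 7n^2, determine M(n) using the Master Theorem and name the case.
Master Theorem template: M(n) = a·M(n/b) + f(n).
Here: a=27, b=3, f(n)=7n^2
Compute log_b(a) = log_3(27) = 3.
f(n) = 7n^2 = O(n^(3-ε)) with ε = 1. Case 1: M(n) = Θ(n^log_b(a)) = Θ(n^3).

Case 1: M(n) = Θ(n^3)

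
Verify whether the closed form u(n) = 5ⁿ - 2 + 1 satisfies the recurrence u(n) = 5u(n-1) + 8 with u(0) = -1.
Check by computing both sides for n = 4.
From the recurrence with u(0) = -1:
  u(0) = -1, u(1) = 3, u(2) = 23, u(3) = 123, u(4) = 623
  so the recurrence gives u(4) = 623.
From the proposed closed form u(n) = 5ⁿ - 2 + 1:
  u(4) = 624.
The recurrence gives 623 but the closed form gives 624, so the closed form does not satisfy the recurrence.

No, the closed form is incorrect.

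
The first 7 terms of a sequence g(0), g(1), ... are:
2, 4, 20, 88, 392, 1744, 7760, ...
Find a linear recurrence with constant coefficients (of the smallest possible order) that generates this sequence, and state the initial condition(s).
Look for the lowest-order linear relation among consecutive terms.
Observation: g(n) - 4·g(n-1) - (2)·g(n-2) = 0 holds for the shown terms, and no order-1 relation g(n) = α·g(n-1) + β fits.
Check at n=3: 4·20 + (2)·4 = 88. ✓

g(n) = 4g(n-1) + 2g(n-2), g(0) = 2, g(1) = 4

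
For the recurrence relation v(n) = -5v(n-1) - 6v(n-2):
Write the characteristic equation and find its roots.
Substitute v(n) = rⁿ and divide through by rⁿ⁻²: r² + 5r + 6 = 0
Factor: (r + 2)(r + 3) = 0, so r = -2, -3.
General solution: v(n) = A·(-2)ⁿ + B·(-3)ⁿ

Characteristic: r² + 5r + 6 = 0, Roots: r = -2, -3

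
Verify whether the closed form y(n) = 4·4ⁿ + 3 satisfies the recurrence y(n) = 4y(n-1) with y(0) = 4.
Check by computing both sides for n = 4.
From the recurrence with y(0) = 4:
  y(0) = 4, y(1) = 16, y(2) = 64, y(3) = 256, y(4) = 1024
  so the recurrence gives y(4) = 1024.
From the proposed closed form y(n) = 4·4ⁿ + 3:
  y(4) = 1027.
The recurrence gives 1024 but the closed form gives 1027, so the closed form does not satisfy the recurrence.

No, the closed form is incorrect.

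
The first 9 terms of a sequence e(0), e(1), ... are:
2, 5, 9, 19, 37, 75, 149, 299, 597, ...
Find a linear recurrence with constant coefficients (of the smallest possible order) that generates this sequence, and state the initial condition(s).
Look for the lowest-order linear relation among consecutive terms.
Observation: e(n) - 1·e(n-1) - (2)·e(n-2) = 0 holds for the shown terms, and no order-1 relation e(n) = α·e(n-1) + β fits.
Check at n=3: 1·9 + (2)·5 = 19. ✓

e(n) = e(n-1) + 2e(n-2), e(0) = 2, e(1) = 5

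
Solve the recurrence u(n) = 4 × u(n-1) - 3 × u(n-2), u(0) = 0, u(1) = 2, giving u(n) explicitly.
Recurrence: u(n) = 4 × u(n-1) - 3 × u(n-2), initial: u(0) = 0, u(1) = 2.
Characteristic equation: r² - 4r + 3 = 0, which factors as (r - 3)(r - 1) = 0, so r = 3, 1. General solution u(n) = A·3ⁿ + B·1ⁿ. From u(0) = 0: A + B = 0. From u(1) = 2: 3A + 1B = 2. Solving gives A = 1, B = -1.

u(n) = 3ⁿ - 1ⁿ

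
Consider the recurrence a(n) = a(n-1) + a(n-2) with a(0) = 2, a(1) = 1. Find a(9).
Computing the sequence terms:
2, 1, 3, 4, 7, 11, 18, 29, 47, 76

76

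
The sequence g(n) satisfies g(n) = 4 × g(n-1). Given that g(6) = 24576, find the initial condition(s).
In general g(n) = 4ⁿ · g(0). At n = 6: g(0) = g(6) / 4^6 = 24576 / 4096 = 6.

g(0) = 6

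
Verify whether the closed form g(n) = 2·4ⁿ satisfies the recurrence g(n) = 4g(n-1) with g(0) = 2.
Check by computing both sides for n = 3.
From the recurrence with g(0) = 2:
  g(0) = 2, g(1) = 8, g(2) = 32, g(3) = 128
  so the recurrence gives g(3) = 128.
From the proposed closed form g(n) = 2·4ⁿ:
  g(3) = 128.
Both sides give 128 at n = 3, and the initial condition(s) match, so the closed form is consistent.

Yes, the closed form is correct.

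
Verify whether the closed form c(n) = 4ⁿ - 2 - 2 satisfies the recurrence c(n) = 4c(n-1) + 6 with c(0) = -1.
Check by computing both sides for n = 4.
From the recurrence with c(0) = -1:
  c(0) = -1, c(1) = 2, c(2) = 14, c(3) = 62, c(4) = 254
  so the recurrence gives c(4) = 254.
From the proposed closed form c(n) = 4ⁿ - 2 - 2:
  c(4) = 252.
The recurrence gives 254 but the closed form gives 252, so the closed form does not satisfy the recurrence.

No, the closed form is incorrect.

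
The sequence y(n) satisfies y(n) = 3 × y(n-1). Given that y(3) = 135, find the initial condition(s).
In general y(n) = 3ⁿ · y(0). At n = 3: y(0) = y(3) / 3^3 = 135 / 27 = 5.

y(0) = 5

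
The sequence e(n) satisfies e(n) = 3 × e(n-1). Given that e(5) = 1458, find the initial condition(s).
In general e(n) = 3ⁿ · e(0). At n = 5: e(0) = e(5) / 3^5 = 1458 / 243 = 6.

e(0) = 6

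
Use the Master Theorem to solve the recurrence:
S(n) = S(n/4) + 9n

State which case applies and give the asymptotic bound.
Master Theorem template: S(n) = a·S(n/b) + f(n).
Here: a=1, b=4, f(n)=9n
Compute log_b(a) = log_4(1) = 0.
f(n) = 9n = Ω(n^(0+ε)) with ε = 1, and the regularity condition holds (a·f(n/b) = (a/b^1)·f(n) with a/b^1 = 4^-1 < 1). Case 3: S(n) = Θ(f(n)) = Θ(n).

Case 3: S(n) = Θ(n)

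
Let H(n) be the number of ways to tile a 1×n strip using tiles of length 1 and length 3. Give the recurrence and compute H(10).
Condition on the last tile: it has length 1 (leaving a 1×(n-1) strip) or length 3 (leaving a 1×(n-3) strip), so H(n) = H(n-1) + H(n-3) (order-3 linear recurrence).
For 0 ≤ i < 3 only unit tiles fit, so H(i) = 1.
Iterating the recurrence: H(3) = 2, H(4) = 3, H(5) = 4, H(6) = 6, H(7) = 9, H(8) = 13, H(9) = 19, H(10) = 28.

H(n) = H(n-1) + H(n-3), with H(i) = 1 for 0 ≤ i < 3; H(10) = 28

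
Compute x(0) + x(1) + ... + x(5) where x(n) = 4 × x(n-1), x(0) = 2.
Computing the sequence terms: 2, 8, 32, 128, 512, 2048
Adding these values together:

2730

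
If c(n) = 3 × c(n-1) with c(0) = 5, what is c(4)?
Computing step by step:
c(0) = 5
c(1) = 3 × 5 = 15
c(2) = 3 × 15 = 45
c(3) = 3 × 45 = 135
c(4) = 3 × 135 = 405

405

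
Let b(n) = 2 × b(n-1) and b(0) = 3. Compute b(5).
Computing step by step:
b(0) = 3
b(1) = 2 × 3 = 6
b(2) = 2 × 6 = 12
b(3) = 2 × 12 = 24
b(4) = 2 × 24 = 48
b(5) = 2 × 48 = 96

96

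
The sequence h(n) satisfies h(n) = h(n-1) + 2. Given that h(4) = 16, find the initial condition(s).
h(4) = h(0) + 4·2, so h(0) = 16 - 8 = 8.

h(0) = 8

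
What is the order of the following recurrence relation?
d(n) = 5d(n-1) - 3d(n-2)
The order is the largest lag k for which d(n-k) appears. Here the deepest term is d(n-2), so the order is 2.

Order 2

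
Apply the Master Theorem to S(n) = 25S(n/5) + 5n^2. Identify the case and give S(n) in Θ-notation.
Master Theorem template: S(n) = a·S(n/b) + f(n).
Here: a=25, b=5, f(n)=5n^2
Compute log_b(a) = log_5(25) = 2.
f(n) = 5n^2 = Θ(n^2). Case 2: S(n) = Θ(n^2 log n).

Case 2: S(n) = Θ(n^2 log n)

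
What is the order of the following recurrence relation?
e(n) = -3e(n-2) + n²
The order is the largest lag k for which e(n-k) appears. Here the deepest term is e(n-2) (the n² term is non-homogeneous and does not affect the order), so the order is 2.

Order 2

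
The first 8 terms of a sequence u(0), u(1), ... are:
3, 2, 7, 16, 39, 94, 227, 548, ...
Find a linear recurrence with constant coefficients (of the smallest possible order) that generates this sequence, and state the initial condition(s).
Look for the lowest-order linear relation among consecutive terms.
Observation: u(n) - 2·u(n-1) - (1)·u(n-2) = 0 holds for the shown terms, and no order-1 relation u(n) = α·u(n-1) + β fits.
Check at n=3: 2·7 + (1)·2 = 16. ✓

u(n) = 2u(n-1) + u(n-2), u(0) = 3, u(1) = 2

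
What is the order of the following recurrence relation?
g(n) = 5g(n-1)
The order is the largest lag k for which g(n-k) appears. Here the deepest term is g(n-1), so the order is 1.

Order 1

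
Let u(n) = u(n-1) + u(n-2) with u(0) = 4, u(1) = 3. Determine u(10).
Computing the sequence terms:
4, 3, 7, 10, 17, 27, 44, 71, 115, 186, 301

301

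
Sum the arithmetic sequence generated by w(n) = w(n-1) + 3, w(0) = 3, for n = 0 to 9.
Computing the sequence terms: 3, 6, 9, 12, 15, 18, 21, 24, 27, 30
Adding these values together:

165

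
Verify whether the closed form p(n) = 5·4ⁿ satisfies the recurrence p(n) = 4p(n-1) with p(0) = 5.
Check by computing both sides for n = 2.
From the recurrence with p(0) = 5:
  p(0) = 5, p(1) = 20, p(2) = 80
  so the recurrence gives p(2) = 80.
From the proposed closed form p(n) = 5·4ⁿ:
  p(2) = 80.
Both sides give 80 at n = 2, and the initial condition(s) match, so the closed form is consistent.

Yes, the closed form is correct.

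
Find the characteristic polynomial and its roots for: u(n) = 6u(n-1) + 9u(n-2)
Substitute u(n) = rⁿ and divide through by rⁿ⁻²: r² - 6r - 9 = 0
Discriminant: 6² + 4·9 = 72, not a perfect square, so by the quadratic formula r = (6 ± √72)/2.
General solution: u(n) = A·r₁ⁿ + B·r₂ⁿ where r₁,r₂ = (6 ± √72)/2

Characteristic: r² - 6r - 9 = 0, Roots: r = (6 ± √72)/2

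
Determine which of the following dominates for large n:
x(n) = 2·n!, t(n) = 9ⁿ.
Comparing growth rates:
Growth-rate hierarchy: log n ≺ any polynomial ≺ any exponential cⁿ (c>1) ≺ n! ≺ nⁿ.
factorial dominates exponential base 9 asymptotically.

x(n) grows faster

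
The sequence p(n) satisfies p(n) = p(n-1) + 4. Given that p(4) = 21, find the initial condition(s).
p(4) = p(0) + 4·4, so p(0) = 21 - 16 = 5.

p(0) = 5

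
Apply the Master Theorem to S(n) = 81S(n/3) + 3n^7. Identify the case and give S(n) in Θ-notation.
Master Theorem template: S(n) = a·S(n/b) + f(n).
Here: a=81, b=3, f(n)=3n^7
Compute log_b(a) = log_3(81) = 4.
f(n) = 3n^7 = Ω(n^(4+ε)) with ε = 3, and the regularity condition holds (a·f(n/b) = (a/b^7)·f(n) with a/b^7 = 3^-3 < 1). Case 3: S(n) = Θ(f(n)) = Θ(n^7).

Case 3: S(n) = Θ(n^7)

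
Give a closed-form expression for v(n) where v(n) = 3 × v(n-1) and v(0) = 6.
Recurrence: v(n) = 3 × v(n-1), initial: v(0) = 6.
Each term is 3 times the previous, so this is geometric with ratio 3. After n steps: v(n) = v(0)·3ⁿ = 6·3ⁿ.

v(n) = 6·3ⁿ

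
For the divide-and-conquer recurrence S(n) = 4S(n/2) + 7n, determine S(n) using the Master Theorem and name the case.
Master Theorem template: S(n) = a·S(n/b) + f(n).
Here: a=4, b=2, f(n)=7n
Compute log_b(a) = log_2(4) = 2.
f(n) = 7n = O(n^(2-ε)) with ε = 1. Case 1: S(n) = Θ(n^log_b(a)) = Θ(n^2).

Case 1: S(n) = Θ(n^2)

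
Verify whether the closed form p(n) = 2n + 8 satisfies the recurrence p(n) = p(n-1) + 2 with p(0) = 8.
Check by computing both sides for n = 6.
From the recurrence with p(0) = 8:
  p(0) = 8, p(1) = 10, p(2) = 12, p(3) = 14, p(4) = 16, p(5) = 18, p(6) = 20
  so the recurrence gives p(6) = 20.
From the proposed closed form p(n) = 2n + 8:
  p(6) = 20.
Both sides give 20 at n = 6, and the initial condition(s) match, so the closed form is consistent.

Yes, the closed form is correct.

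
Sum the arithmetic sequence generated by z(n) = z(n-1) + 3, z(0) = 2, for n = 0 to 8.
Computing the sequence terms: 2, 5, 8, 11, 14, 17, 20, 23, 26
Adding these values together:

126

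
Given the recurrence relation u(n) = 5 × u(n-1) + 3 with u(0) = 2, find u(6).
Computing step by step:
u(0) = 2
u(1) = 5 × 2 + 3 = 13
u(2) = 5 × 13 + 3 = 68
u(3) = 5 × 68 + 3 = 343
u(4) = 5 × 343 + 3 = 1718
u(5) = 5 × 1718 + 3 = 8593
u(6) = 5 × 8593 + 3 = 42968

42968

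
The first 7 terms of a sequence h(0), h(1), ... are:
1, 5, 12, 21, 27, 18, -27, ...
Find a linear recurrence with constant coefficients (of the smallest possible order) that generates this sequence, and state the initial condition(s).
Look for the lowest-order linear relation among consecutive terms.
Observation: h(n) - 3·h(n-1) - (-3)·h(n-2) = 0 holds for the shown terms, and no order-1 relation h(n) = α·h(n-1) + β fits.
Check at n=3: 3·12 + (-3)·5 = 21. ✓

h(n) = 3h(n-1) - 3h(n-2), h(0) = 1, h(1) = 5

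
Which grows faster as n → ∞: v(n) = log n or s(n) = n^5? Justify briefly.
Comparing growth rates:
Growth-rate hierarchy: log n ≺ any polynomial ≺ any exponential cⁿ (c>1) ≺ n! ≺ nⁿ.
polynomial degree 5 dominates logarithmic asymptotically.

s(n) grows faster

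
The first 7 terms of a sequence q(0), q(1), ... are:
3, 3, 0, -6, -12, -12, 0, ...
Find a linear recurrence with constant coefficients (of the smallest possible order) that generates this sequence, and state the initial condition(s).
Look for the lowest-order linear relation among consecutive terms.
Observation: q(n) - 2·q(n-1) - (-2)·q(n-2) = 0 holds for the shown terms, and no order-1 relation q(n) = α·q(n-1) + β fits.
Check at n=3: 2·0 + (-2)·3 = -6. ✓

q(n) = 2q(n-1) - 2q(n-2), q(0) = 3, q(1) = 3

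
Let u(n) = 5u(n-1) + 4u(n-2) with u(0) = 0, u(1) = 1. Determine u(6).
Computing the sequence terms:
0, 1, 5, 29, 165, 941, 5365

5365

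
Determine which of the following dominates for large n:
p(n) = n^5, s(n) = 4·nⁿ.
Comparing growth rates:
Growth-rate hierarchy: log n ≺ any polynomial ≺ any exponential cⁿ (c>1) ≺ n! ≺ nⁿ.
super-exponential nⁿ dominates polynomial degree 5 asymptotically.

s(n) grows faster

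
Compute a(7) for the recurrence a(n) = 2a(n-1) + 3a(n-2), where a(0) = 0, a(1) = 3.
Computing the sequence terms:
0, 3, 6, 21, 60, 183, 546, 1641

1641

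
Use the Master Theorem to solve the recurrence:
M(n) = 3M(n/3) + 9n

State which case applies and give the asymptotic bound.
Master Theorem template: M(n) = a·M(n/b) + f(n).
Here: a=3, b=3, f(n)=9n
Compute log_b(a) = log_3(3) = 1.
f(n) = 9n = Θ(n). Case 2: M(n) = Θ(n log n).

Case 2: M(n) = Θ(n log n)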